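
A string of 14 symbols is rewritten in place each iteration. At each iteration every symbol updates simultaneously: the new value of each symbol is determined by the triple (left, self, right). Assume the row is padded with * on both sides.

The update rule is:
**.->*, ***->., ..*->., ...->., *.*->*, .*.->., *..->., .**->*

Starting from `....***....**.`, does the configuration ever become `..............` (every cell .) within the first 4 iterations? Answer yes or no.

iteration 1: ....*.*....***
iteration 2: .....*.....*..
iteration 3: ..............
all cells are . at iteration 3

yes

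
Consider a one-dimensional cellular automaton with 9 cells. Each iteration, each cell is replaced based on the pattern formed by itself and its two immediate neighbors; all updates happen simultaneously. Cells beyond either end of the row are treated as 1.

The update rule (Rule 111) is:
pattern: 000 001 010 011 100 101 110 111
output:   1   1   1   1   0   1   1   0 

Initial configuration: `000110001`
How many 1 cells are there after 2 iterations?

011110111
110011100
count of 1: 5

5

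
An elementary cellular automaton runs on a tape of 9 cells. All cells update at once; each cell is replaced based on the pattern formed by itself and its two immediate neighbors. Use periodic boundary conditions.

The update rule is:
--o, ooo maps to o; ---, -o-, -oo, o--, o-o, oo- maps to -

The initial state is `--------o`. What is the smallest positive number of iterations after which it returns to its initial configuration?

9

-------o-
------o--
-----o---
----o----
---o-----
--o------
-o-------
o--------
--------o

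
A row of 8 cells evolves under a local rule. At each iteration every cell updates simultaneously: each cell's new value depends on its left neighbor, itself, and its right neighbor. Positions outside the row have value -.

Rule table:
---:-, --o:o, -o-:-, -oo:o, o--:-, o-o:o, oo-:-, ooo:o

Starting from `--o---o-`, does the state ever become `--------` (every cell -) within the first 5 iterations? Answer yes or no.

iteration 1: -o---o--
iteration 2: o---o---
iteration 3: ---o----
iteration 4: --o-----
iteration 5: -o------
iteration 5 is -o------, still not uniform -

no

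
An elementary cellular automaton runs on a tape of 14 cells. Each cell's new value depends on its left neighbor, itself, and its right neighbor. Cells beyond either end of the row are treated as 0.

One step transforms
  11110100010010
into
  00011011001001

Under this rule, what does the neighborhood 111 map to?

At position 1 the neighborhood is 111; the next row has 0 there.

0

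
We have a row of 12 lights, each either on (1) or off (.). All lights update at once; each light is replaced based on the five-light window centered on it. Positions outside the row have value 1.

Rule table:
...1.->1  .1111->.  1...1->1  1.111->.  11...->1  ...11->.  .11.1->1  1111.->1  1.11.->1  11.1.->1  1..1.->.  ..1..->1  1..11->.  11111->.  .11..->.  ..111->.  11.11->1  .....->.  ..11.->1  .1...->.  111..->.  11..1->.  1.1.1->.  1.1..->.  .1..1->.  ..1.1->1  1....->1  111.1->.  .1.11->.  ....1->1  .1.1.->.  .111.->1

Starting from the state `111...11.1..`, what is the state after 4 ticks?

.1.11.111...
1..111.1.11.
....1.1..111
11111.......

11111.......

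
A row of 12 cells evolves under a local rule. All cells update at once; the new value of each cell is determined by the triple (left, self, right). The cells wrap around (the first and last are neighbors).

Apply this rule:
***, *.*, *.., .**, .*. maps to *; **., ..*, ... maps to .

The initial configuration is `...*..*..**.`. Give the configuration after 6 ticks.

***.*****.**

...**.**.*.*
*..*.**.****
.*.***.*****
*****.*****.
****.*****.*
***.*****.**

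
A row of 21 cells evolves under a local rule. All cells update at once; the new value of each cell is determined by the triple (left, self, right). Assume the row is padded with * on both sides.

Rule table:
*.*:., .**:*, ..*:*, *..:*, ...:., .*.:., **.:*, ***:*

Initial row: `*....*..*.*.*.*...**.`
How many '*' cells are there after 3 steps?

step 1: **..*.**.......*.***.
step 2: ****..***.....*..***.
step 3: **********...*.*****.
count of *: 16

16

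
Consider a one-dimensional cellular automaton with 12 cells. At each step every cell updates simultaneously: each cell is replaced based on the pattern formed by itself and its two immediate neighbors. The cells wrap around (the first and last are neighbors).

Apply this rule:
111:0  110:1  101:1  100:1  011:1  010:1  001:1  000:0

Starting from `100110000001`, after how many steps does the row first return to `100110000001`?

step 1: 111111000011
step 2: 000001100110
step 3: 000011111111
step 4: 100110000001

4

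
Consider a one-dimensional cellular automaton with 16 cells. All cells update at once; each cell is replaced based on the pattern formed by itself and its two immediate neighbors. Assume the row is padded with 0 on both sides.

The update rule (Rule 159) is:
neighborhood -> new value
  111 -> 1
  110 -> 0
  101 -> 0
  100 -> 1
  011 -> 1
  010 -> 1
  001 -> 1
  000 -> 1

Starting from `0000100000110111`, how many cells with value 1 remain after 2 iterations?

iteration 1: 1111111111100110
iteration 2: 1111111111011101
count of 1: 14

14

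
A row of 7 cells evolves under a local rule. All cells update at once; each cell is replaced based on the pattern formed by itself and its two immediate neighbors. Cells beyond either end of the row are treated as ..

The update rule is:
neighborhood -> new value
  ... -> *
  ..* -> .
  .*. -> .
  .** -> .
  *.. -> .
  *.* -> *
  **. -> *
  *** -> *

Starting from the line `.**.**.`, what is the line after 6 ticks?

..*.***

..**.*.
*..**..
....*.*
***..*.
.**....
..*.***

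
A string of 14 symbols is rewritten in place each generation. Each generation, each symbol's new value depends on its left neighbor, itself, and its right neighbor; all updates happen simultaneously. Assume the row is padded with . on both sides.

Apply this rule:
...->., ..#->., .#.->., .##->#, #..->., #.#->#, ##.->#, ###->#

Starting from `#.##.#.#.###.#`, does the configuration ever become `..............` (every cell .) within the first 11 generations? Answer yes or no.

.####.#.#####.
.#####.######.
.############.
.############.  (fixed point — unchanged through generation 11)
generation 11 is .############., still not uniform .

no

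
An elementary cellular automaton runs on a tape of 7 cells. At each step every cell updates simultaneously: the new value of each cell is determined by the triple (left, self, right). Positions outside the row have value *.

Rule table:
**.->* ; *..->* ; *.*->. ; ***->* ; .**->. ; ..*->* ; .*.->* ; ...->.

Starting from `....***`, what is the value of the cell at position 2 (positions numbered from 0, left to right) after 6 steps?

*..*.**
****..*
******.
******.  (fixed point — unchanged through step 6)
position 2 holds *

*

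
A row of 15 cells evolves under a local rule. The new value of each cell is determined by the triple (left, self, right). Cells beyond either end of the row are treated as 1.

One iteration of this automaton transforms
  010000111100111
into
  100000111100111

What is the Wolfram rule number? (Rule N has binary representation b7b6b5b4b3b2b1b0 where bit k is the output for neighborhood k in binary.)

position 7: 111 → 1  (bit 7 = 1)
position 9: 110 → 1  (bit 6 = 1)
position 0: 101 → 1  (bit 5 = 1)
position 2: 100 → 0  (bit 4 = 0)
position 6: 011 → 1  (bit 3 = 1)
position 1: 010 → 0  (bit 2 = 0)
position 5: 001 → 0  (bit 1 = 0)
position 3: 000 → 0  (bit 0 = 0)
bits b7..b0 = 11101000 = 232

232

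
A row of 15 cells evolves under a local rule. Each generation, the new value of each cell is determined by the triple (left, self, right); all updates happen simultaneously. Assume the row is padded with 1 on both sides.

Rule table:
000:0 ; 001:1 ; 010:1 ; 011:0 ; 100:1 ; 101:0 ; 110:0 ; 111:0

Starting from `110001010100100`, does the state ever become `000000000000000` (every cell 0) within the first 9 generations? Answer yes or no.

no

001011010111111
111000010000000
000100111000001
101111000100010
000000101110110
100001100000000
010010010000001
011111111000010
000000000100110
generation 9 is 000000000100110, still not uniform 0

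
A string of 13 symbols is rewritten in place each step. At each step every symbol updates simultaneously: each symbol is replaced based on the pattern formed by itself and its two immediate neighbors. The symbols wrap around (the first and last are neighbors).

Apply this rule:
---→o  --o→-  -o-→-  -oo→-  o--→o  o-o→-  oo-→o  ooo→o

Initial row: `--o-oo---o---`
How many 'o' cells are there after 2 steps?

9

step 1: o----ooo--ooo
step 2: oooo--ooo--oo
count of o: 9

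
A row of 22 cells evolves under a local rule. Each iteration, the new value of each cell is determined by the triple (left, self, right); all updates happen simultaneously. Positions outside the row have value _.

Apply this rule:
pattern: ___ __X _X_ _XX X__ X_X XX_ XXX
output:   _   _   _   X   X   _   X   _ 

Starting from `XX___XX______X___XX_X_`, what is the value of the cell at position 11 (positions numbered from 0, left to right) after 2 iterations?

_

XXX__XXX______X__XX__X
X_XX_X_XX______X_XXX__
position 11 holds _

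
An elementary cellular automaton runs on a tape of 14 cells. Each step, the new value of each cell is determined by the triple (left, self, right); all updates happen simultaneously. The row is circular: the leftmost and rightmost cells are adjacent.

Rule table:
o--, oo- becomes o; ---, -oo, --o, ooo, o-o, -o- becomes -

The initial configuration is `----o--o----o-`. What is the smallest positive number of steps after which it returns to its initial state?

14

-----o--o----o
o-----o--o----
-o-----o--o---
--o-----o--o--
---o-----o--o-
----o-----o--o
o----o-----o--
-o----o-----o-
--o----o-----o
o--o----o-----
-o--o----o----
--o--o----o---
---o--o----o--
----o--o----o-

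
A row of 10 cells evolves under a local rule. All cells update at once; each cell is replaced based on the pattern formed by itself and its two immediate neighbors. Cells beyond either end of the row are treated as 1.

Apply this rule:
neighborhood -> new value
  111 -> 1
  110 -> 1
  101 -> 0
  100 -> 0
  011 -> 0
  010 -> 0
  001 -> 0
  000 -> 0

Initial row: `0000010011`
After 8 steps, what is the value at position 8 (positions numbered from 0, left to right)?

step 1: 0000000001
step 2: 0000000000
step 3: 0000000000  (fixed point — unchanged through step 8)
position 8 holds 0

0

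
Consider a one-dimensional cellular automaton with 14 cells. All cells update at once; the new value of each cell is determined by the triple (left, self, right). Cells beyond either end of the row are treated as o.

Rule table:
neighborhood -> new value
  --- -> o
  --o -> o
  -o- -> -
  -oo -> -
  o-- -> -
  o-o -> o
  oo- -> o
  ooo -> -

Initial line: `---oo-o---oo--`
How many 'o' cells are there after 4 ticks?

tick 1: -oo-oo--oo-o-o
tick 2: o-oo-o-o-oo-o-
tick 3: oo-oo-o-o-oo-o
tick 4: -oo-oo-o-o-oo-
count of o: 8

8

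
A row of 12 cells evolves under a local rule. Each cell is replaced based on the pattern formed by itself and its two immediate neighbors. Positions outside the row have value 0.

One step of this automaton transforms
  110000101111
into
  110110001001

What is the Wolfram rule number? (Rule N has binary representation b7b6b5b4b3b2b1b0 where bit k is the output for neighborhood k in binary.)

position 9: 111 → 0  (bit 7 = 0)
position 1: 110 → 1  (bit 6 = 1)
position 7: 101 → 0  (bit 5 = 0)
position 2: 100 → 0  (bit 4 = 0)
position 0: 011 → 1  (bit 3 = 1)
position 6: 010 → 0  (bit 2 = 0)
position 5: 001 → 0  (bit 1 = 0)
position 3: 000 → 1  (bit 0 = 1)
bits b7..b0 = 01001001 = 73

73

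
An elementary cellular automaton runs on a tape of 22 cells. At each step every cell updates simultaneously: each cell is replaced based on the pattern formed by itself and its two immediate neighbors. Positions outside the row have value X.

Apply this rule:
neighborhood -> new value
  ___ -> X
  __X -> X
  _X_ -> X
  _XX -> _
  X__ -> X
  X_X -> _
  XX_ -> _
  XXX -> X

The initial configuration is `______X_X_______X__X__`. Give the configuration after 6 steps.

XXXXXXX_XXXXXXXXXXXXXX
XXXXXX___XXXXXXXXXXXXX
XXXXX_XXX_XXXXXXXXXXXX
XXXX___X___XXXXXXXXXXX
XXX_XXXXXXX_XXXXXXXXXX
XX___XXXXX___XXXXXXXXX

XX___XXXXX___XXXXXXXXX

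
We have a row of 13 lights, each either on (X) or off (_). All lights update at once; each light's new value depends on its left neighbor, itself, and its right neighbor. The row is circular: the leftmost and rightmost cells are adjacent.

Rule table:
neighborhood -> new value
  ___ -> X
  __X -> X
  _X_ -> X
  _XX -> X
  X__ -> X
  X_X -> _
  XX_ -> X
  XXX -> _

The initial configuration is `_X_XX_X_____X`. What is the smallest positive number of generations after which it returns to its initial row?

generation 1: _X_XX_XXXXXXX
generation 2: _X_XX_X_____X

2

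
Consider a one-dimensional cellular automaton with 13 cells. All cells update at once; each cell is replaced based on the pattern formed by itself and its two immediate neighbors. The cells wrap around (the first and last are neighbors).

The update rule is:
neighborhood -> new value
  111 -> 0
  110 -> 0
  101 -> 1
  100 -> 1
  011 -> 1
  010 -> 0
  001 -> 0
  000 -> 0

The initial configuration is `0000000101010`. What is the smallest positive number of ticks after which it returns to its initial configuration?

0000000010101
1000000001010
0100000000101
1010000000010
0101000000001
1010100000000
0101010000000
0010101000000
0001010100000
0000101010000
0000010101000
0000001010100
0000000101010

13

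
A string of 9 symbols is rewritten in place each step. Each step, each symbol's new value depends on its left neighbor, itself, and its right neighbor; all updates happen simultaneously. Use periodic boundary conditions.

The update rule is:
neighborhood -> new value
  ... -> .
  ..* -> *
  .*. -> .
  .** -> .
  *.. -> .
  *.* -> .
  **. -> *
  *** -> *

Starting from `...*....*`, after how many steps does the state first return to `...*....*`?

..*....*.
.*....*..
*....*...
....*...*
...*...*.
..*...*..
.*...*...
*...*....
...*....*

9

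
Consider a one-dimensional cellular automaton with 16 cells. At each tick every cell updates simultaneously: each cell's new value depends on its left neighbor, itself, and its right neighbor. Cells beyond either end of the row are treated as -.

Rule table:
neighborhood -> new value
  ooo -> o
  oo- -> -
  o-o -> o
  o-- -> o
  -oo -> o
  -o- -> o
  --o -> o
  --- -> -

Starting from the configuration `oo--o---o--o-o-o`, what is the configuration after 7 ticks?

tick 1: o-oooo-ooooooooo
tick 2: ooooo-ooooooooo-
tick 3: oooo-ooooooooo-o
tick 4: ooo-ooooooooo-oo
tick 5: oo-ooooooooo-oo-
tick 6: o-ooooooooo-oo-o
tick 7: oooooooooo-oo-oo

oooooooooo-oo-oo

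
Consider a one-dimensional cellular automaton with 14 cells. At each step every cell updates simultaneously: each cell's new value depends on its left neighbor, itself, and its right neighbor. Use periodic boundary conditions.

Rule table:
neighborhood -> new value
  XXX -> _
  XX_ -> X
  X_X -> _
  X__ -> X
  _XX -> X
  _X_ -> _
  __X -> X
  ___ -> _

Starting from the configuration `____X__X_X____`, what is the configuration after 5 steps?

XXX___XX_XX__X

___X_XX___X___
__X__XXX_X_X__
_X_XXX_X____X_
X__X_X__X__X_X
XXX___XX_XX__X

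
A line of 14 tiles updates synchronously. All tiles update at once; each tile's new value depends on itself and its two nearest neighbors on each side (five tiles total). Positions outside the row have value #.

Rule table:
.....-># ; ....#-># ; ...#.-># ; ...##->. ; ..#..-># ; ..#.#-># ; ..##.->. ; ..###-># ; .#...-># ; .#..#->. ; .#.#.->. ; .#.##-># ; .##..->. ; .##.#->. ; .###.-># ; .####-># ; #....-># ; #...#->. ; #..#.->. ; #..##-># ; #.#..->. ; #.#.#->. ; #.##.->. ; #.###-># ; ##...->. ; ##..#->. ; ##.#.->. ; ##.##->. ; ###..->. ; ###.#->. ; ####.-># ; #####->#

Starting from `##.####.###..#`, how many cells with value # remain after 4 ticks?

tick 1: #..###..##..##
tick 2: ..###..#...###
tick 3: .###...##..###
tick 4: .##.......####
count of #: 6

6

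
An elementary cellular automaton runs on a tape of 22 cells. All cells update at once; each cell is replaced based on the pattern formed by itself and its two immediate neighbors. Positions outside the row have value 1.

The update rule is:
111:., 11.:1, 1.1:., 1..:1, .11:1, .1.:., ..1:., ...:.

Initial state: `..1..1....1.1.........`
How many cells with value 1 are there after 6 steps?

1..1..1......1........
11..1..1......1.......
.11..1..1......1......
.111..1..1......1.....
.1.11..1..1......1....
...111..1..1......1...
count of 1: 6

6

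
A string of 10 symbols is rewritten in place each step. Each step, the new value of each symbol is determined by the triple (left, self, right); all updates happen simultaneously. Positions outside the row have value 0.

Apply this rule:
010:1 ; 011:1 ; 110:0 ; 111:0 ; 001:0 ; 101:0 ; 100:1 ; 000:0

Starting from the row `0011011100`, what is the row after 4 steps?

step 1: 0010010010
step 2: 0011011011
step 3: 0010010010  (repeats step 1; period 2)
step 4: 0011011011

0011011011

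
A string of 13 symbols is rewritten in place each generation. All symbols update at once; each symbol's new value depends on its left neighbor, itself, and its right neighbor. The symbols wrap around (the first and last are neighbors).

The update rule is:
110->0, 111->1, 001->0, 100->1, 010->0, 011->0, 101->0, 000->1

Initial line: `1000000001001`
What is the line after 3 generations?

1001110001000

0111111100100
0011111010011
1001110001000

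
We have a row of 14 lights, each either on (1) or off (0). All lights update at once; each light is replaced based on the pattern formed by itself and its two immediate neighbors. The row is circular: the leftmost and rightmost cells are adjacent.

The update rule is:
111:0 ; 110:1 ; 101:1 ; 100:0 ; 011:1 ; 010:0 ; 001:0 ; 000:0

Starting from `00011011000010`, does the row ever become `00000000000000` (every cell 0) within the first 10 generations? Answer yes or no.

00011111000000
00010001000000
00000000000000
all cells are 0 at generation 3

yes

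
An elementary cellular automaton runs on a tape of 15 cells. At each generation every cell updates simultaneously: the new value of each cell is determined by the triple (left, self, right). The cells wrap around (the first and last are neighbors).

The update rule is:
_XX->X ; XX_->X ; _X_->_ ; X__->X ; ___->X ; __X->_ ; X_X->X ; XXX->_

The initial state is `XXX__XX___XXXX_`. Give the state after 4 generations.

XXXX_XXXX_XX_XX

X_XX_XXXX_X__XX
XXXXXX__XX_X_X_
X____XX_XXX_X_X
XXXX_XXXX_XX_XX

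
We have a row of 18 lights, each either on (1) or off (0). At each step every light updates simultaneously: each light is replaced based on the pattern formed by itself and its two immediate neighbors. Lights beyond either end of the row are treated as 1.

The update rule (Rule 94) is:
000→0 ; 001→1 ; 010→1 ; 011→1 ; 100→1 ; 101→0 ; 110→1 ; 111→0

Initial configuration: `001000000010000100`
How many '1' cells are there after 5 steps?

111100000111001111
000110001101111000
101111011101001101
101001010101111101
101111010101000101
count of 1: 10

10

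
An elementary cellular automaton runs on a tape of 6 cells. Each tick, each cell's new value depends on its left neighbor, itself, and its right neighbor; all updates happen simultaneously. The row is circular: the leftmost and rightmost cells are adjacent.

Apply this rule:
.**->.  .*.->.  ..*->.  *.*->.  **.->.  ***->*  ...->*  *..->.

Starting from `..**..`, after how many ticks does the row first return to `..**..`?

*....*
..**..

2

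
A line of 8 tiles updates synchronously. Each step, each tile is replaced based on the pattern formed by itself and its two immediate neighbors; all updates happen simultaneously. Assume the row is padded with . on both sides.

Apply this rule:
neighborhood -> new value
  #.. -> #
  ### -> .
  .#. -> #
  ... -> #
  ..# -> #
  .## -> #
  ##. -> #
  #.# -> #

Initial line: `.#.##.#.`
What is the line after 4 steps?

#......#

step 1: ########
step 2: #......#
step 3: ########  (repeats step 1; period 2)
step 4: #......#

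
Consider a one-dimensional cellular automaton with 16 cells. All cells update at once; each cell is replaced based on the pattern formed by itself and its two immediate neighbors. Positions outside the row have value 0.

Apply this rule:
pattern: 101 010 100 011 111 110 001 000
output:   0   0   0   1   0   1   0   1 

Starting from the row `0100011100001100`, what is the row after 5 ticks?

1100010001101101

0001010101101101
1100000001101100
1101111101101101
1101000101101100
1100010001101101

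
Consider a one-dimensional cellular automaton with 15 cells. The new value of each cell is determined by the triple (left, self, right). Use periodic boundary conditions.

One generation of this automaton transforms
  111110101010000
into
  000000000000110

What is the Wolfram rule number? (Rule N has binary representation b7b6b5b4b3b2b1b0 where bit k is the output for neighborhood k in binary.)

1

position 1: 111 → 0  (bit 7 = 0)
position 4: 110 → 0  (bit 6 = 0)
position 5: 101 → 0  (bit 5 = 0)
position 11: 100 → 0  (bit 4 = 0)
position 0: 011 → 0  (bit 3 = 0)
position 6: 010 → 0  (bit 2 = 0)
position 14: 001 → 0  (bit 1 = 0)
position 12: 000 → 1  (bit 0 = 1)
bits b7..b0 = 00000001 = 1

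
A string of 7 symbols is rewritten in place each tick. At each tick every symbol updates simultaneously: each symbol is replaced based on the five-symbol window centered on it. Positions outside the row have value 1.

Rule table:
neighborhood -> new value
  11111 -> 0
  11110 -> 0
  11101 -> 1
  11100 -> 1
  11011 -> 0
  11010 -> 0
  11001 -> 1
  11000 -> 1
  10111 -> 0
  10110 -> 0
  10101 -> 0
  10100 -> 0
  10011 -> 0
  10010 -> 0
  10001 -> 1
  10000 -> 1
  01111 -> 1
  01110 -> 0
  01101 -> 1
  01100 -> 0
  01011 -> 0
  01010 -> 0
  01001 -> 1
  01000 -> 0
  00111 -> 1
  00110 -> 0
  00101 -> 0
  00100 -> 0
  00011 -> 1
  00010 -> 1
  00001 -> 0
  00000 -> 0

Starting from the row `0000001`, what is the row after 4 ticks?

tick 1: 1100011
tick 2: 0111111
tick 3: 0010000
tick 4: 1000101

1000101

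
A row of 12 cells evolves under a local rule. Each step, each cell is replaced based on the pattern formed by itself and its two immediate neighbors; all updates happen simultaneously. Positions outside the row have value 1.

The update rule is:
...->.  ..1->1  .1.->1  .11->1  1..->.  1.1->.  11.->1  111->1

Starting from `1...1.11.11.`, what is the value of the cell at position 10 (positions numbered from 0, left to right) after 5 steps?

step 1: 1..11.11.11.
step 2: 1.111.11.11.
step 3: 1.111.11.11.  (fixed point — unchanged through step 5)
position 10 holds 1

1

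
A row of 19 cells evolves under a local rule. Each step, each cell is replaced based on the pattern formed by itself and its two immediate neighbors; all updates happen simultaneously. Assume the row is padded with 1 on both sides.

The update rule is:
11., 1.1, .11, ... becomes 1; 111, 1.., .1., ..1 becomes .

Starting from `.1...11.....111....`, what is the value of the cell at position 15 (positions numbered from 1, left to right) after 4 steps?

step 1: 1..1.11.111.1.1.11.
step 2: 1...11111.11.1.1111
step 3: 1.1.1...11111.11...
step 4: 11.1..1.1...1111.1.
position 15 holds 1

1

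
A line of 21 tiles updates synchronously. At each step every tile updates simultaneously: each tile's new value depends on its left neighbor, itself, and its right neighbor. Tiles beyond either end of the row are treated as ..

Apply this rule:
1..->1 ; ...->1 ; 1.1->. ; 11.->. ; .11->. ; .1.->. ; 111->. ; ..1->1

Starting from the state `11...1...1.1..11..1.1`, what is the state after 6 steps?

..111.111...11..11...
11.......111..11..111
..1111111...11..11...
11.......111..11..111  (repeats step 2; period 2)
step 6: 11.......111..11..111

11.......111..11..111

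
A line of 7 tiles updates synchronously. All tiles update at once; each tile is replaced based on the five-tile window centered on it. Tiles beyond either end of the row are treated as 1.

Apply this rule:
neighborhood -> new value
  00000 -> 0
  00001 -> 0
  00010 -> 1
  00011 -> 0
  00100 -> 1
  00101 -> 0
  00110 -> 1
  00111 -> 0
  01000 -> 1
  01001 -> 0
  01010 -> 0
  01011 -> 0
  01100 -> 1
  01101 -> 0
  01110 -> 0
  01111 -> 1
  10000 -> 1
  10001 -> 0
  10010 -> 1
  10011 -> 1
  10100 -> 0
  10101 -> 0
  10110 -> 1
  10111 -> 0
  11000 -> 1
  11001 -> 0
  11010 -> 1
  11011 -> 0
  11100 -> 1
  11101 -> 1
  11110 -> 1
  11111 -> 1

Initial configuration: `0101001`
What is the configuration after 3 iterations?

1111001

iteration 1: 1000010
iteration 2: 1110100
iteration 3: 1111001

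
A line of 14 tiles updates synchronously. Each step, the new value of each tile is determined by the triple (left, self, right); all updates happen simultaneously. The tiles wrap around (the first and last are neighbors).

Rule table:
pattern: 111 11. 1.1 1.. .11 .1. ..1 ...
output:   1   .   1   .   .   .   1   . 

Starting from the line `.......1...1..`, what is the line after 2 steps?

.....1...1....

step 1: ......1...1...
step 2: .....1...1....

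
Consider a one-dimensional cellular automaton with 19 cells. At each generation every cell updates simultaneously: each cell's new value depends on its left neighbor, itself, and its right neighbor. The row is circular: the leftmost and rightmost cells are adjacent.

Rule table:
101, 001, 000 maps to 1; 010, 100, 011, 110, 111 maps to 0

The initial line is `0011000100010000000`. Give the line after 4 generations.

0000110001000100000

1100011001100111111
0001100010001000000
1110001100110011111
0000110001000100000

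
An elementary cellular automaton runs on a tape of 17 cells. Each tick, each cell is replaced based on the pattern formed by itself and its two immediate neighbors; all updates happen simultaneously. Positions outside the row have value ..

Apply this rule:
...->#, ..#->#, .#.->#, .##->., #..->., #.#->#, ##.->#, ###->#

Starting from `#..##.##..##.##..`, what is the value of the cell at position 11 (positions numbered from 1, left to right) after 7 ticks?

#

tick 1: #.#.##.#.#.##.#.#
tick 2: ####.######.#####
tick 3: .####.######.####
tick 4: #.####.######.###
tick 5: ##.####.######.##
tick 6: .##.####.######.#
tick 7: #.##.####.#######
position 11 holds #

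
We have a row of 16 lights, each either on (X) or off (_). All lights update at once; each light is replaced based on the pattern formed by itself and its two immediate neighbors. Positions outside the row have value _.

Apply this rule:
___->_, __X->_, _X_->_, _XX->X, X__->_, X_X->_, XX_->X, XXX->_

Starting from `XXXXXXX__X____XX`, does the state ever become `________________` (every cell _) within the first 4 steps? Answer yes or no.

no

step 1: X_____X_______XX
step 2: ______________XX
step 3: ______________XX  (fixed point — unchanged through step 4)
step 4 is ______________XX, still not uniform _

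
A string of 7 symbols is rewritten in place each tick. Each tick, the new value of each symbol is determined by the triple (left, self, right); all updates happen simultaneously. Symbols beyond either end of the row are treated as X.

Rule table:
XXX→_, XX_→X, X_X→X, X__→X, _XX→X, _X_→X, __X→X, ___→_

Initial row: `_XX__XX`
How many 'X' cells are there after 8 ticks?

tick 1: XXXXXX_
tick 2: _____XX
tick 3: X___XX_
tick 4: XX_XXXX
tick 5: _XXX___
tick 6: XX_XX_X
tick 7: _XXXXXX
tick 8: XX_____
count of X: 2

2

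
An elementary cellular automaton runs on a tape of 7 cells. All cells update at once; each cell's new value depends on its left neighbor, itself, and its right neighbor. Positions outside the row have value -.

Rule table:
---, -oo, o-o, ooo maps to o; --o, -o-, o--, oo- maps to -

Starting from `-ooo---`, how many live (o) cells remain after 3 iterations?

iteration 1: -oo--oo
iteration 2: -o---o-
iteration 3: ---o---
count of o: 1

1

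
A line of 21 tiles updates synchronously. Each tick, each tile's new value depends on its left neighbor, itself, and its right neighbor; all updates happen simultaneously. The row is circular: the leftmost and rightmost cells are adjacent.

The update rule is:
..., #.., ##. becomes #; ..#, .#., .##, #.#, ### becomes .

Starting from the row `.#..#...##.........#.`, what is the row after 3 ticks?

..#..##..#########..#
#..#..##.........##..
.#..#..#########..##.

.#..#..#########..##.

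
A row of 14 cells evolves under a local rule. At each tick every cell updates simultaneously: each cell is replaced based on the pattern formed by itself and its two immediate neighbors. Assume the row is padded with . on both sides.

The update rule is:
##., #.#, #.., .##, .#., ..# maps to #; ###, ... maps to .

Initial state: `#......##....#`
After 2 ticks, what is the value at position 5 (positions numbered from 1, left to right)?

##....####..##
###..##..#####
position 5 holds .

.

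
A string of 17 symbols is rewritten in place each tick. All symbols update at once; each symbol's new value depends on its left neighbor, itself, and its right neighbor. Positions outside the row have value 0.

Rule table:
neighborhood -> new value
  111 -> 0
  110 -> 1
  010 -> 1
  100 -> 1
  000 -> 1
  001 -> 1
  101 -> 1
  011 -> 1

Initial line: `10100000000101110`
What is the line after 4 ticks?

tick 1: 11111111111111011
tick 2: 10000000000001111
tick 3: 11111111111111001
tick 4: 10000000000001111

10000000000001111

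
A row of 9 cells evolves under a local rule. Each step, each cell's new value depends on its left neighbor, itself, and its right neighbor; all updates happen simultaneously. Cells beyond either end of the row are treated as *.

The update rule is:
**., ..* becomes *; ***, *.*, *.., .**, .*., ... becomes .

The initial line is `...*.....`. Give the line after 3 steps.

......*..

..*.....*
.*.....*.
......*..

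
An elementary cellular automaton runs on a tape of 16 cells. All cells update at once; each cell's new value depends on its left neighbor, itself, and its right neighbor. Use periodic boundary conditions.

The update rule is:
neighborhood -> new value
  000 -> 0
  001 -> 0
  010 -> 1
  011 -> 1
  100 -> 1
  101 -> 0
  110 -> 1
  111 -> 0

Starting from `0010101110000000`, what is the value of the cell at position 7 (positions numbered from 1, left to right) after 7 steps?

1

0010101011000000
0010101011100000
0010101010110000
0010101010111000
0010101010101100
0010101010101110
0010101010101011
position 7 holds 1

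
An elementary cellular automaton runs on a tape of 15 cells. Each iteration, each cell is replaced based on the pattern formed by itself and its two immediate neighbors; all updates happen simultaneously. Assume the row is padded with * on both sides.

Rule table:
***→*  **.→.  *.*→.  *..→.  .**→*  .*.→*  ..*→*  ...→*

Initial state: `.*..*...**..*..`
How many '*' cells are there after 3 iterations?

iteration 1: .*.**.***..**.*
iteration 2: .*.*..**..**..*
iteration 3: .*.*.**..**..**
count of *: 8

8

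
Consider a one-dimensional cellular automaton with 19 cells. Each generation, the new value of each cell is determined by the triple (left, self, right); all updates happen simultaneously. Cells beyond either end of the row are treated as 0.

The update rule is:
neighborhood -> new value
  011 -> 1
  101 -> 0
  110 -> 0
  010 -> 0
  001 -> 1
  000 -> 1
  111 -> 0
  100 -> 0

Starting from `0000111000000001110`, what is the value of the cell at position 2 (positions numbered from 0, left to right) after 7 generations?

generation 1: 1111100011111111000
generation 2: 1000001110000000011
generation 3: 0011111000111111110
generation 4: 1110000011100000000
generation 5: 1000111110001111111
generation 6: 0011100000111000000
generation 7: 1110001111100011111
position 2 holds 1

1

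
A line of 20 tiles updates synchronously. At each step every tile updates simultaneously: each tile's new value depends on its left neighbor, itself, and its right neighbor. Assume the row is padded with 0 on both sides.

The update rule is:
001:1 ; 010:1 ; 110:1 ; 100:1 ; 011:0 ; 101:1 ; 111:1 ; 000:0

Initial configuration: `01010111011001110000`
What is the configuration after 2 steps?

11111011101110111000
01111101110111011100

01111101110111011100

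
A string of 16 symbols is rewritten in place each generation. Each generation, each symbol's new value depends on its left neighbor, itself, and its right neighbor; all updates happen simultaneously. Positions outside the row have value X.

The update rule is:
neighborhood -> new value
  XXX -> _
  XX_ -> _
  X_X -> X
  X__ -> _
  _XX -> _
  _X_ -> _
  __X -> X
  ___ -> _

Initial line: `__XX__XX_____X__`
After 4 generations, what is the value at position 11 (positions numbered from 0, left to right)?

_

generation 1: _X___X______X__X
generation 2: X___X______X__X_
generation 3: ___X______X__X_X
generation 4: __X______X__X_X_
position 11 holds _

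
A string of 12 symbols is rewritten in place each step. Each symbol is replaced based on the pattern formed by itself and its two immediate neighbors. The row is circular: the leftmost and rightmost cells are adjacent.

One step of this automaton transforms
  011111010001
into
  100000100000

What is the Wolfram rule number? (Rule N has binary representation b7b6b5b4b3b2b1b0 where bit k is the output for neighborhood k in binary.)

32

position 2: 111 → 0  (bit 7 = 0)
position 5: 110 → 0  (bit 6 = 0)
position 0: 101 → 1  (bit 5 = 1)
position 8: 100 → 0  (bit 4 = 0)
position 1: 011 → 0  (bit 3 = 0)
position 7: 010 → 0  (bit 2 = 0)
position 10: 001 → 0  (bit 1 = 0)
position 9: 000 → 0  (bit 0 = 0)
bits b7..b0 = 00100000 = 32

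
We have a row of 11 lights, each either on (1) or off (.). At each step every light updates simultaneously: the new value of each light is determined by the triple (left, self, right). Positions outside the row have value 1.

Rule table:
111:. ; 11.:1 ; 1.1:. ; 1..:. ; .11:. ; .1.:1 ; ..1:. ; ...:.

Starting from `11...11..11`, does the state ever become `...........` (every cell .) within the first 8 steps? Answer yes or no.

no

step 1: .1....1....
step 2: .1....1....  (fixed point — unchanged through step 8)
step 8 is .1....1...., still not uniform .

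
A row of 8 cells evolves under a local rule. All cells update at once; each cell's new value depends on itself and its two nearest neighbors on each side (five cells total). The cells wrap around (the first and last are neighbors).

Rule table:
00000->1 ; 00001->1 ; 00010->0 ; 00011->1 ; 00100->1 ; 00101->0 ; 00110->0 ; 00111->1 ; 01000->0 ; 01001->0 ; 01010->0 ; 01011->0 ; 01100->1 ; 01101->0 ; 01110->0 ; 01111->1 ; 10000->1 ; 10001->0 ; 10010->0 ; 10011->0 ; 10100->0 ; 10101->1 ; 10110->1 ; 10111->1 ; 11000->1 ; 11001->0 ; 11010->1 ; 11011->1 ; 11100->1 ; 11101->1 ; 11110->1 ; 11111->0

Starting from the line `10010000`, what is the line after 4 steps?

step 1: 10010110
step 2: 00000101
step 3: 01110000
step 4: 11011111

11011111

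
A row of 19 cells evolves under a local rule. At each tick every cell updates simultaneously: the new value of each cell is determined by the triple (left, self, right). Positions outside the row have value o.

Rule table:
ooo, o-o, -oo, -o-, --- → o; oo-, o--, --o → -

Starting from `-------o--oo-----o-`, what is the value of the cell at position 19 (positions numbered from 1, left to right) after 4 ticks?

tick 1: -ooooo-o--o--ooo-oo
tick 2: ooooo-oo--o--oo-ooo
tick 3: oooo-oo---o--o-oooo
tick 4: ooo-oo--o-o--oooooo
position 19 holds o

o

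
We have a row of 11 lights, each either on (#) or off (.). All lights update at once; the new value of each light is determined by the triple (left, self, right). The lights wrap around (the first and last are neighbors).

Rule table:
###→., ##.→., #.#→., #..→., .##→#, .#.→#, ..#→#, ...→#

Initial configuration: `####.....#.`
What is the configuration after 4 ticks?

..#.####...

tick 1: #....#####.
tick 2: #.####.....
tick 3: #.#....####
tick 4: ..#.####...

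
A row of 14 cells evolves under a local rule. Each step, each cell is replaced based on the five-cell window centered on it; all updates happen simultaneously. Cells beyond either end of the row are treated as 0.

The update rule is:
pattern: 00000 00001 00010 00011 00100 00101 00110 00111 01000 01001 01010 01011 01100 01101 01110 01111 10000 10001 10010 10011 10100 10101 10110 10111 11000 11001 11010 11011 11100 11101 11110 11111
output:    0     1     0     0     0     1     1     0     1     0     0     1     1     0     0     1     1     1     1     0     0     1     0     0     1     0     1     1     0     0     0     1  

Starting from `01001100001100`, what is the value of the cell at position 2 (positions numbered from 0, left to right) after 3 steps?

0

00001111101111
00100110010100
10000110110011
position 2 holds 0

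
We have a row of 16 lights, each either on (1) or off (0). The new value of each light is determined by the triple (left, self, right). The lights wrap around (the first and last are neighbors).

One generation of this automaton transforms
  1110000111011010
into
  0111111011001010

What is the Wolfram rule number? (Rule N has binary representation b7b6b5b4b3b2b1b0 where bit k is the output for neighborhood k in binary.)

215

position 1: 111 → 1  (bit 7 = 1)
position 2: 110 → 1  (bit 6 = 1)
position 10: 101 → 0  (bit 5 = 0)
position 3: 100 → 1  (bit 4 = 1)
position 0: 011 → 0  (bit 3 = 0)
position 14: 010 → 1  (bit 2 = 1)
position 6: 001 → 1  (bit 1 = 1)
position 4: 000 → 1  (bit 0 = 1)
bits b7..b0 = 11010111 = 215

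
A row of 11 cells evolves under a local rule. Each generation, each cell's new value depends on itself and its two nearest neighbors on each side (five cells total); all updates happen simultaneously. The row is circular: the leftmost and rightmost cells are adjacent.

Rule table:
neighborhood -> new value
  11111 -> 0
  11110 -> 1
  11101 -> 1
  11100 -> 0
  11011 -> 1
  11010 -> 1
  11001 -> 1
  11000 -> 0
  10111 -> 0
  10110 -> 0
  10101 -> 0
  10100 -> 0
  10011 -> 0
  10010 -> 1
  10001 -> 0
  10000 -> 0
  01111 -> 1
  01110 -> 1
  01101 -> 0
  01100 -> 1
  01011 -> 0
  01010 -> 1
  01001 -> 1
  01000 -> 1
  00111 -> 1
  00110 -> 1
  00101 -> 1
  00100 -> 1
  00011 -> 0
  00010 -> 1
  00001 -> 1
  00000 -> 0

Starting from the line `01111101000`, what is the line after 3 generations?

generation 1: 01101110101
generation 2: 00010111010
generation 3: 01110011101

01110011101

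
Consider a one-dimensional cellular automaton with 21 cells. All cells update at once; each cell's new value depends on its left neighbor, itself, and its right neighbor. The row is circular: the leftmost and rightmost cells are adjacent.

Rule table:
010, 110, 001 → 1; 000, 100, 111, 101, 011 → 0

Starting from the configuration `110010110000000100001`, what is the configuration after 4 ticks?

010110010000001100010
110010110000010100110
010110010000110101010
110010110001010101010

110010110001010101010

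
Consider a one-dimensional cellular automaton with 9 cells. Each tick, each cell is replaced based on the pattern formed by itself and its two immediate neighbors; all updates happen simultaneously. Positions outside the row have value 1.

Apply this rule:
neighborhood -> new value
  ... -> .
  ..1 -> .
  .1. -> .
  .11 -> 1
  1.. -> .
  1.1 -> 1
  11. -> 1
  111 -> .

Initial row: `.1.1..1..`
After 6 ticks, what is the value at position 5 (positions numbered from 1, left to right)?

tick 1: 1.1......
tick 2: 11.......
tick 3: .1.......
tick 4: 1........
tick 5: 1........  (fixed point — unchanged through tick 6)
position 5 holds .

.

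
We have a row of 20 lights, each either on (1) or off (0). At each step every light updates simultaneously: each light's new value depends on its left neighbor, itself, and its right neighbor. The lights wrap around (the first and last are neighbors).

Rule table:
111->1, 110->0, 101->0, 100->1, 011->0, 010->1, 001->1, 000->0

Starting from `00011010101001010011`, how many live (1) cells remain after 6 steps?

10100010101111011100
10110110100110001011
00000000111001011001
10000001010111000111
01000011010010101011
01100100011110101000
count of 1: 9

9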